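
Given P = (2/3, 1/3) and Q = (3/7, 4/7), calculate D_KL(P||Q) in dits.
0.0499 dits

KL divergence: D_KL(P||Q) = Σ p(x) log(p(x)/q(x))

Computing term by term:
  x=0: 2/3 × log_10[(2/3)/(3/7)] = 2/3 × 0.1919 = 0.1279
  x=1: 1/3 × log_10[(1/3)/(4/7)] = 1/3 × -0.2341 = -0.0780

D_KL(P||Q) = 0.0499 dits

Note: KL divergence is always non-negative and equals 0 iff P = Q.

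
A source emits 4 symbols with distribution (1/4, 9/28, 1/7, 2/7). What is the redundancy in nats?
0.0390 nats

Redundancy measures how far a source is from maximum entropy:
R = H_max - H(X)

Maximum entropy for 4 symbols: H_max = log_e(4) = 1.3863 nats
Actual entropy: H(X) = 1.3473 nats
Redundancy: R = 1.3863 - 1.3473 = 0.0390 nats

This redundancy represents potential for compression: the source could be compressed by 0.0390 nats per symbol.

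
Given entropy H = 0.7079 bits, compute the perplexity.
1.6334

Perplexity is 2^H (or exp(H) for natural log).

H = 0.7079 bits
Perplexity = 2^0.7079 = 1.6334

Interpretation: The model's uncertainty is equivalent to choosing uniformly among 1.6 options.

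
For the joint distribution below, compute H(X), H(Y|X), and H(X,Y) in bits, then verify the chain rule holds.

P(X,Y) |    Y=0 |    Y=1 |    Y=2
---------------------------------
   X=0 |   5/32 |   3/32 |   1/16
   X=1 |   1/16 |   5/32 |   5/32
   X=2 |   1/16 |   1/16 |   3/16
H(X,Y) = 3.0283, H(X) = 1.5794, H(Y|X) = 1.4489 (all in bits)

Chain rule: H(X,Y) = H(X) + H(Y|X)

Left side — joint entropy directly:
H(X,Y) = -Σ p(x,y) log p(x,y) = 3.0283 bits

Right side — compute H(Y|X) from the conditional distributions:
P(X) = (5/16, 3/8, 5/16), so H(X) = 1.5794 bits
H(Y|X) = Σ_x P(X=x) · H(Y|X=x):
  P(Y|X=0) = (1/2, 3/10, 1/5), H(Y|X=0) = 1.4855, weight P(X=0) = 5/16
  P(Y|X=1) = (1/6, 5/12, 5/12), H(Y|X=1) = 1.4834, weight P(X=1) = 3/8
  P(Y|X=2) = (1/5, 1/5, 3/5), H(Y|X=2) = 1.3710, weight P(X=2) = 5/16
H(Y|X) = 1.4489 bits

H(X) + H(Y|X) = 1.5794 + 1.4489 = 3.0283 bits

Both sides equal 3.0283 bits. ✓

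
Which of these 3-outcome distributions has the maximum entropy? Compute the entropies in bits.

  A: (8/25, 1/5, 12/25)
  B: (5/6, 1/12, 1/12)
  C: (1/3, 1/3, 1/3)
C

For a discrete distribution over n outcomes, entropy is maximized by the uniform distribution.

Computing entropies:
H(A) = 1.4987 bits
H(B) = 0.8167 bits
H(C) = 1.5850 bits

The uniform distribution (where all probabilities equal 1/3) achieves the maximum entropy of log_2(3) = 1.5850 bits.

Distribution C has the highest entropy.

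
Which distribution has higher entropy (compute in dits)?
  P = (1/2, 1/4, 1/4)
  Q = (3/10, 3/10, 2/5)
Q

Computing entropies in dits:
H(P) = 0.4515
H(Q) = 0.4729

Distribution Q has higher entropy.

Intuition: The distribution closer to uniform (more spread out) has higher entropy.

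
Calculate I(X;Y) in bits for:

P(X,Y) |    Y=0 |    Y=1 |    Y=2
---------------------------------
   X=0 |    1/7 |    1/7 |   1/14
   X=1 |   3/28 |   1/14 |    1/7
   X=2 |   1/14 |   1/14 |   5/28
0.0753 bits

Mutual information: I(X;Y) = H(X) + H(Y) - H(X,Y)

Marginals:
P(X) = (5/14, 9/28, 9/28), H(X) = 1.5831 bits
P(Y) = (9/28, 2/7, 11/28), H(Y) = 1.5722 bits

Joint entropy: H(X,Y) = 3.0801 bits

I(X;Y) = 1.5831 + 1.5722 - 3.0801 = 0.0753 bits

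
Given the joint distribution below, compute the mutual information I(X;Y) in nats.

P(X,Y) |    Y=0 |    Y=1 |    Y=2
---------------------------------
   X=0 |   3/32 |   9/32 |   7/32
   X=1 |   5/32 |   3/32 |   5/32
0.0445 nats

Mutual information: I(X;Y) = H(X) + H(Y) - H(X,Y)

Marginals:
P(X) = (19/32, 13/32), H(X) = 0.6755 nats
P(Y) = (1/4, 3/8, 3/8), H(Y) = 1.0822 nats

Joint entropy: H(X,Y) = 1.7132 nats

I(X;Y) = 0.6755 + 1.0822 - 1.7132 = 0.0445 nats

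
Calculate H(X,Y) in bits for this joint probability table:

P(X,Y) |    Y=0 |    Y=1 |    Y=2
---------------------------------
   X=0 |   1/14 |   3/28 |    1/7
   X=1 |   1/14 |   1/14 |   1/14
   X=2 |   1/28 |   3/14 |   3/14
2.9583 bits

Joint entropy is H(X,Y) = -Σ_{x,y} p(x,y) log p(x,y).

Summing over all non-zero entries:
H(X,Y) = -[1/14·log_2(1/14) + 3/28·log_2(3/28) + 1/7·log_2(1/7) + 1/14·log_2(1/14) + 1/14·log_2(1/14) + 1/14·log_2(1/14) + 1/28·log_2(1/28) + 3/14·log_2(3/14) + 3/14·log_2(3/14)]
H(X,Y) = 2.9583 bits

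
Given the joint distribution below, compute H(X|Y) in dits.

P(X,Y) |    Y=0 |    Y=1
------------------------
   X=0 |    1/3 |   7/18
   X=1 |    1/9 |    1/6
0.2559 dits

Using the chain rule: H(X|Y) = H(X,Y) - H(Y)

First, compute H(X,Y) = 0.5543 dits

Marginal P(Y) = (4/9, 5/9)
H(Y) = 0.2983 dits

H(X|Y) = H(X,Y) - H(Y) = 0.5543 - 0.2983 = 0.2559 dits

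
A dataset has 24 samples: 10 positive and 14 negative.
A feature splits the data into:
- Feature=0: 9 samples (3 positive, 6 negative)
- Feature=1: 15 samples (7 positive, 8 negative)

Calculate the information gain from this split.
0.0125 bits

Information Gain = H(Y) - H(Y|Feature)

Before split:
P(positive) = 10/24 = 0.4167
H(Y) = 0.9799 bits

After split:
Feature=0: H = 0.9183 bits (weight = 9/24)
Feature=1: H = 0.9968 bits (weight = 15/24)
H(Y|Feature) = (9/24)×0.9183 + (15/24)×0.9968 = 0.9674 bits

Information Gain = 0.9799 - 0.9674 = 0.0125 bits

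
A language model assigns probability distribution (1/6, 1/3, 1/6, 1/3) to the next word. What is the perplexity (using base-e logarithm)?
3.7798

Perplexity is e^H (or exp(H) for natural log).

First, H = -Σ p log p = 1.3297 nats
Perplexity = e^1.3297 = 3.7798

Interpretation: The model's uncertainty is equivalent to choosing uniformly among 3.8 options.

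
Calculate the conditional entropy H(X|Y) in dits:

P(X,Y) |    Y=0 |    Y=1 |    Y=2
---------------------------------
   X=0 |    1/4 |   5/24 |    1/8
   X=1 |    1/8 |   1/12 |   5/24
0.2752 dits

Using the chain rule: H(X|Y) = H(X,Y) - H(Y)

First, compute H(X,Y) = 0.7501 dits

Marginal P(Y) = (3/8, 7/24, 1/3)
H(Y) = 0.4749 dits

H(X|Y) = H(X,Y) - H(Y) = 0.7501 - 0.4749 = 0.2752 dits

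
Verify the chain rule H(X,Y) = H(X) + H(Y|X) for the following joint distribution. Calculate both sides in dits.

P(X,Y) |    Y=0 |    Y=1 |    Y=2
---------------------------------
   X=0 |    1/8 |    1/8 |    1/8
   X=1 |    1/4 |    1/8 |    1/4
H(X,Y) = 0.7526, H(X) = 0.2873, H(Y|X) = 0.4653 (all in dits)

Chain rule: H(X,Y) = H(X) + H(Y|X)

Left side — joint entropy directly:
H(X,Y) = -Σ p(x,y) log p(x,y) = 0.7526 dits

Right side — compute H(Y|X) from the conditional distributions:
P(X) = (3/8, 5/8), so H(X) = 0.2873 dits
H(Y|X) = Σ_x P(X=x) · H(Y|X=x):
  P(Y|X=0) = (1/3, 1/3, 1/3), H(Y|X=0) = 0.4771, weight P(X=0) = 3/8
  P(Y|X=1) = (2/5, 1/5, 2/5), H(Y|X=1) = 0.4581, weight P(X=1) = 5/8
H(Y|X) = 0.4653 dits

H(X) + H(Y|X) = 0.2873 + 0.4653 = 0.7526 dits

Both sides equal 0.7526 dits. ✓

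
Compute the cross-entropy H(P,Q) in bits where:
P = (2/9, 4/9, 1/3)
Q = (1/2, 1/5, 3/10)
1.8332 bits

Cross-entropy: H(P,Q) = -Σ p(x) log q(x)

Alternatively: H(P,Q) = H(P) + D_KL(P||Q)
H(P) = 1.5305 bits
D_KL(P||Q) = 0.3027 bits

H(P,Q) = 1.5305 + 0.3027 = 1.8332 bits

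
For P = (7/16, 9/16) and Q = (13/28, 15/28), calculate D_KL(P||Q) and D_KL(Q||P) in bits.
D_KL(P||Q) = 0.0021, D_KL(Q||P) = 0.0021

KL divergence is not symmetric: D_KL(P||Q) ≠ D_KL(Q||P) in general.

D_KL(P||Q) = 0.0021 bits
D_KL(Q||P) = 0.0021 bits

In this case they happen to be equal (to 4 decimal places).

This asymmetry is why KL divergence is not a true distance metric.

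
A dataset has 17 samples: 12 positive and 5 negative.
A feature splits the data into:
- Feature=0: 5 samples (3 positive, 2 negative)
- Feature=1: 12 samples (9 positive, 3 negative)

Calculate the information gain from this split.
0.0157 bits

Information Gain = H(Y) - H(Y|Feature)

Before split:
P(positive) = 12/17 = 0.7059
H(Y) = 0.8740 bits

After split:
Feature=0: H = 0.9710 bits (weight = 5/17)
Feature=1: H = 0.8113 bits (weight = 12/17)
H(Y|Feature) = (5/17)×0.9710 + (12/17)×0.8113 = 0.8582 bits

Information Gain = 0.8740 - 0.8582 = 0.0157 bits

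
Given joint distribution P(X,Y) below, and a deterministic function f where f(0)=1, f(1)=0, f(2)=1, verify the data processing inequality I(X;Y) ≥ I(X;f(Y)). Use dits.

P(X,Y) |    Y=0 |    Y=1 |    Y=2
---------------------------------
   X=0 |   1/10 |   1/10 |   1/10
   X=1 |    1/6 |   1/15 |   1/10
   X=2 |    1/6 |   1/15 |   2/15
I(X;Y) = 0.0067, I(X;f(Y)) = 0.0051, inequality holds: 0.0067 ≥ 0.0051

Data Processing Inequality: For any Markov chain X → Y → Z, we have I(X;Y) ≥ I(X;Z).

Here Z = f(Y) is a deterministic function of Y, forming X → Y → Z.

Original I(X;Y) = 0.0067 dits

After applying f:
P(X,Z) where Z=f(Y):
- P(X,Z=0) = P(X,Y=1)
- P(X,Z=1) = P(X,Y=0) + P(X,Y=2)

I(X;Z) = I(X;f(Y)) = 0.0051 dits

Verification: 0.0067 ≥ 0.0051 ✓

Information cannot be created by processing; the function f can only lose information about X.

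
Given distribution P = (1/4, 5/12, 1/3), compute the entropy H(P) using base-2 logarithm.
1.5546 bits

Shannon entropy is H(X) = -Σ p(x) log p(x).

For P = (1/4, 5/12, 1/3):
H = -1/4 × log_2(1/4) -5/12 × log_2(5/12) -1/3 × log_2(1/3)
H = 1.5546 bits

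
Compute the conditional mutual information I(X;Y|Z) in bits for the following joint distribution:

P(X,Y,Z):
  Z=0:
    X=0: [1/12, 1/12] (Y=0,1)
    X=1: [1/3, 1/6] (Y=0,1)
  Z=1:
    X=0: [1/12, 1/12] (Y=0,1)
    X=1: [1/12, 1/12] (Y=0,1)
0.0105 bits

Conditional mutual information: I(X;Y|Z) = H(X|Z) + H(Y|Z) - H(X,Y|Z)

H(Z) = 0.9183
H(X,Z) = 1.7925 → H(X|Z) = 0.8742
H(Y,Z) = 1.8879 → H(Y|Z) = 0.9696
H(X,Y,Z) = 2.7516 → H(X,Y|Z) = 1.8333

I(X;Y|Z) = 0.8742 + 0.9696 - 1.8333 = 0.0105 bits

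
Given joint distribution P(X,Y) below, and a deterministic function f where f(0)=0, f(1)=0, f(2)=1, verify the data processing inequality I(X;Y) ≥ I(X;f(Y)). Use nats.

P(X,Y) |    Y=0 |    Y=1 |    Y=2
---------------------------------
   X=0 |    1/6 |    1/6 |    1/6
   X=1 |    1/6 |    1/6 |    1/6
I(X;Y) = 0.0000, I(X;f(Y)) = 0.0000, inequality holds: 0.0000 ≥ 0.0000

Data Processing Inequality: For any Markov chain X → Y → Z, we have I(X;Y) ≥ I(X;Z).

Here Z = f(Y) is a deterministic function of Y, forming X → Y → Z.

Original I(X;Y) = 0.0000 nats

After applying f:
P(X,Z) where Z=f(Y):
- P(X,Z=0) = P(X,Y=0) + P(X,Y=1)
- P(X,Z=1) = P(X,Y=2)

I(X;Z) = I(X;f(Y)) = 0.0000 nats

Verification: 0.0000 ≥ 0.0000 ✓

Information cannot be created by processing; the function f can only lose information about X.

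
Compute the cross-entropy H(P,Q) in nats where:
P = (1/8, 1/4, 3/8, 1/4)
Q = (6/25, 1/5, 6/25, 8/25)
1.4008 nats

Cross-entropy: H(P,Q) = -Σ p(x) log q(x)

Alternatively: H(P,Q) = H(P) + D_KL(P||Q)
H(P) = 1.3209 nats
D_KL(P||Q) = 0.0799 nats

H(P,Q) = 1.3209 + 0.0799 = 1.4008 nats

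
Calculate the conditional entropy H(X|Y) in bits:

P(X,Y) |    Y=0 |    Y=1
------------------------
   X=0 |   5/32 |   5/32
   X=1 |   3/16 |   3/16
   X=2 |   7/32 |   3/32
1.5536 bits

Using the chain rule: H(X|Y) = H(X,Y) - H(Y)

First, compute H(X,Y) = 2.5423 bits

Marginal P(Y) = (9/16, 7/16)
H(Y) = 0.9887 bits

H(X|Y) = H(X,Y) - H(Y) = 2.5423 - 0.9887 = 1.5536 bits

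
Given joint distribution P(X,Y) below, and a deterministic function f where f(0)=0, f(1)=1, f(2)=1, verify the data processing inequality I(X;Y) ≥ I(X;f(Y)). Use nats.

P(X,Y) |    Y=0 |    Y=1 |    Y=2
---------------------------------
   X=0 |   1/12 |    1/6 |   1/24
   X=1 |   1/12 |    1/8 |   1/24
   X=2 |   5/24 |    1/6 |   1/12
I(X;Y) = 0.0175, I(X;f(Y)) = 0.0121, inequality holds: 0.0175 ≥ 0.0121

Data Processing Inequality: For any Markov chain X → Y → Z, we have I(X;Y) ≥ I(X;Z).

Here Z = f(Y) is a deterministic function of Y, forming X → Y → Z.

Original I(X;Y) = 0.0175 nats

After applying f:
P(X,Z) where Z=f(Y):
- P(X,Z=0) = P(X,Y=0)
- P(X,Z=1) = P(X,Y=1) + P(X,Y=2)

I(X;Z) = I(X;f(Y)) = 0.0121 nats

Verification: 0.0175 ≥ 0.0121 ✓

Information cannot be created by processing; the function f can only lose information about X.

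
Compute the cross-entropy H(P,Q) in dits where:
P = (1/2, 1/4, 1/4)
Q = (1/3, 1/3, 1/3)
0.4771 dits

Cross-entropy: H(P,Q) = -Σ p(x) log q(x)

Alternatively: H(P,Q) = H(P) + D_KL(P||Q)
H(P) = 0.4515 dits
D_KL(P||Q) = 0.0256 dits

H(P,Q) = 0.4515 + 0.0256 = 0.4771 dits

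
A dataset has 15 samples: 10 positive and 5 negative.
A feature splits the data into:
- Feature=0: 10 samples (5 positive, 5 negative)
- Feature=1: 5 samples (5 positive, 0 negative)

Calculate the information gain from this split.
0.2516 bits

Information Gain = H(Y) - H(Y|Feature)

Before split:
P(positive) = 10/15 = 0.6667
H(Y) = 0.9183 bits

After split:
Feature=0: H = 1.0000 bits (weight = 10/15)
Feature=1: H = 0.0000 bits (weight = 5/15)
H(Y|Feature) = (10/15)×1.0000 + (5/15)×0.0000 = 0.6667 bits

Information Gain = 0.9183 - 0.6667 = 0.2516 bits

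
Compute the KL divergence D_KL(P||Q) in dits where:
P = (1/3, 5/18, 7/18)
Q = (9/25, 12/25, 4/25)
0.0729 dits

KL divergence: D_KL(P||Q) = Σ p(x) log(p(x)/q(x))

Computing term by term:
  x=0: 1/3 × log_10[(1/3)/(9/25)] = 1/3 × -0.0334 = -0.0111
  x=1: 5/18 × log_10[(5/18)/(12/25)] = 5/18 × -0.2375 = -0.0660
  x=2: 7/18 × log_10[(7/18)/(4/25)] = 7/18 × 0.3857 = 0.1500

D_KL(P||Q) = 0.0729 dits

Note: KL divergence is always non-negative and equals 0 iff P = Q.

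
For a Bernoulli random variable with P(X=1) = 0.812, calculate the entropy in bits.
0.6973 bits

The binary entropy function is:
H(p) = -p log(p) - (1-p) log(1-p)

H(0.812) = -0.812 × log_2(0.812) - 0.188 × log_2(0.188)
H(0.812) = 0.6973 bits

Note: Binary entropy is maximized at p=0.5 (H=1 bit) and minimized at p=0 or p=1 (H=0).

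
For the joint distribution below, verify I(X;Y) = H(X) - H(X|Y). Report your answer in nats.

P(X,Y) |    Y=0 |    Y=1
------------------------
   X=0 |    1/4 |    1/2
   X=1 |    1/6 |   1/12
I(X;Y) = 0.0427 nats

Mutual information has multiple equivalent forms:
- I(X;Y) = H(X) - H(X|Y)
- I(X;Y) = H(Y) - H(Y|X)
- I(X;Y) = H(X) + H(Y) - H(X,Y)

Computing all quantities:
H(X) = 0.5623, H(Y) = 0.6792, H(X,Y) = 1.1988
H(X|Y) = 0.5197, H(Y|X) = 0.6365

Verification:
H(X) - H(X|Y) = 0.5623 - 0.5197 = 0.0427
H(Y) - H(Y|X) = 0.6792 - 0.6365 = 0.0427
H(X) + H(Y) - H(X,Y) = 0.5623 + 0.6792 - 1.1988 = 0.0427

All forms give I(X;Y) = 0.0427 nats. ✓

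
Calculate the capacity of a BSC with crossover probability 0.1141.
0.4878 bits

For a binary symmetric channel (BSC) with error probability p:
Capacity C = 1 - H(p) bits per symbol

where H(p) = -p log₂(p) - (1-p) log₂(1-p) is the binary entropy function.

H(0.1141) = 0.5122 bits
C = 1 - 0.5122 = 0.4878 bits per symbol

This means we can reliably transmit up to 0.4878 bits of information per channel use.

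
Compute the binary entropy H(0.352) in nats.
0.6487 nats

The binary entropy function is:
H(p) = -p log(p) - (1-p) log(1-p)

H(0.352) = -0.352 × log_e(0.352) - 0.648 × log_e(0.648)
H(0.352) = 0.6487 nats

Note: Binary entropy is maximized at p=0.5 (H=1 bit) and minimized at p=0 or p=1 (H=0).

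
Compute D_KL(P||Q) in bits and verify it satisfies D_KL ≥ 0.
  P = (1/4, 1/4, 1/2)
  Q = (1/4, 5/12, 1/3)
0.1082 bits

KL divergence satisfies the Gibbs inequality: D_KL(P||Q) ≥ 0 for all distributions P, Q.

D_KL(P||Q) = Σ p(x) log(p(x)/q(x))
Term by term:
  x=0: 1/4 × log_2[(1/4)/(1/4)] = 0.0000
  x=1: 1/4 × log_2[(1/4)/(5/12)] = -0.1842
  x=2: 1/2 × log_2[(1/2)/(1/3)] = 0.2925
D_KL(P||Q) = 0.1082 bits

D_KL(P||Q) = 0.1082 ≥ 0 ✓

This non-negativity is a fundamental property: relative entropy cannot be negative because it measures how different Q is from P.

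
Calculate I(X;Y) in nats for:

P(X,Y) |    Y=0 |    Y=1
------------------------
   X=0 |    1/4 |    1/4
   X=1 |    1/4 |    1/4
0.0000 nats

Mutual information: I(X;Y) = H(X) + H(Y) - H(X,Y)

Marginals:
P(X) = (1/2, 1/2), H(X) = 0.6931 nats
P(Y) = (1/2, 1/2), H(Y) = 0.6931 nats

Joint entropy: H(X,Y) = 1.3863 nats

I(X;Y) = 0.6931 + 0.6931 - 1.3863 = 0.0000 nats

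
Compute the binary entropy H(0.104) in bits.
0.4815 bits

The binary entropy function is:
H(p) = -p log(p) - (1-p) log(1-p)

H(0.104) = -0.104 × log_2(0.104) - 0.896 × log_2(0.896)
H(0.104) = 0.4815 bits

Note: Binary entropy is maximized at p=0.5 (H=1 bit) and minimized at p=0 or p=1 (H=0).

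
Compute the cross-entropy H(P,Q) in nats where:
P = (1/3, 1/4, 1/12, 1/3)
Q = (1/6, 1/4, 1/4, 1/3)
1.4256 nats

Cross-entropy: H(P,Q) = -Σ p(x) log q(x)

Alternatively: H(P,Q) = H(P) + D_KL(P||Q)
H(P) = 1.2861 nats
D_KL(P||Q) = 0.1395 nats

H(P,Q) = 1.2861 + 0.1395 = 1.4256 nats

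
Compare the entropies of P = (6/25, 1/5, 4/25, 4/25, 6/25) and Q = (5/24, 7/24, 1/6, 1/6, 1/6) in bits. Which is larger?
P

Computing entropies in bits:
H(P) = 2.2987
H(Q) = 2.2824

Distribution P has higher entropy.

Intuition: The distribution closer to uniform (more spread out) has higher entropy.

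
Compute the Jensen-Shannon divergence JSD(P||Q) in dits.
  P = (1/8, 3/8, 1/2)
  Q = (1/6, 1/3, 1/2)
0.0009 dits

Jensen-Shannon divergence is:
JSD(P||Q) = 0.5 × D_KL(P||M) + 0.5 × D_KL(Q||M)
where M = 0.5 × (P + Q) is the mixture distribution.

M = 0.5 × (1/8, 3/8, 1/2) + 0.5 × (1/6, 1/3, 1/2) = (0.145833, 0.354167, 1/2)

D_KL(P||M) = 0.0009 dits
D_KL(Q||M) = 0.0009 dits

JSD(P||Q) = 0.5 × 0.0009 + 0.5 × 0.0009 = 0.0009 dits

Unlike KL divergence, JSD is symmetric and bounded: 0 ≤ JSD ≤ log(2).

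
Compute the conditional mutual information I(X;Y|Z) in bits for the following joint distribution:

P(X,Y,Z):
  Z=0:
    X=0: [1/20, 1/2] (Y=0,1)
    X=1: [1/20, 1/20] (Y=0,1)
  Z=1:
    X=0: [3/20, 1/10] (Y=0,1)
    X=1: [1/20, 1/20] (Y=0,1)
0.0630 bits

Conditional mutual information: I(X;Y|Z) = H(X|Z) + H(Y|Z) - H(X,Y|Z)

H(Z) = 0.9341
H(X,Z) = 1.6388 → H(X|Z) = 0.7047
H(Y,Z) = 1.6815 → H(Y|Z) = 0.7474
H(X,Y,Z) = 2.3232 → H(X,Y|Z) = 1.3892

I(X;Y|Z) = 0.7047 + 0.7474 - 1.3892 = 0.0630 bits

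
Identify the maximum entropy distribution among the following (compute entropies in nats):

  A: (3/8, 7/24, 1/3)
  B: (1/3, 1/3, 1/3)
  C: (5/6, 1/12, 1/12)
B

For a discrete distribution over n outcomes, entropy is maximized by the uniform distribution.

Computing entropies:
H(A) = 1.0934 nats
H(B) = 1.0986 nats
H(C) = 0.5661 nats

The uniform distribution (where all probabilities equal 1/3) achieves the maximum entropy of log_e(3) = 1.0986 nats.

Distribution B has the highest entropy.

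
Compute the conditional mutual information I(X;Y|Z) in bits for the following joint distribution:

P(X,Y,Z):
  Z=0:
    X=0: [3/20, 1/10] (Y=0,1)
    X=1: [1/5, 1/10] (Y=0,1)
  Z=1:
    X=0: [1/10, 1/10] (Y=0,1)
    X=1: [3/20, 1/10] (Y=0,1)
0.0051 bits

Conditional mutual information: I(X;Y|Z) = H(X|Z) + H(Y|Z) - H(X,Y|Z)

H(Z) = 0.9928
H(X,Z) = 1.9855 → H(X|Z) = 0.9927
H(Y,Z) = 1.9589 → H(Y|Z) = 0.9661
H(X,Y,Z) = 2.9464 → H(X,Y|Z) = 1.9537

I(X;Y|Z) = 0.9927 + 0.9661 - 1.9537 = 0.0051 bits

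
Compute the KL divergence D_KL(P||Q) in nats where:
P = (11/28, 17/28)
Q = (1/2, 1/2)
0.0231 nats

KL divergence: D_KL(P||Q) = Σ p(x) log(p(x)/q(x))

Computing term by term:
  x=0: 11/28 × log_e[(11/28)/(1/2)] = 11/28 × -0.2412 = -0.0947
  x=1: 17/28 × log_e[(17/28)/(1/2)] = 17/28 × 0.1942 = 0.1179

D_KL(P||Q) = 0.0231 nats

Note: KL divergence is always non-negative and equals 0 iff P = Q.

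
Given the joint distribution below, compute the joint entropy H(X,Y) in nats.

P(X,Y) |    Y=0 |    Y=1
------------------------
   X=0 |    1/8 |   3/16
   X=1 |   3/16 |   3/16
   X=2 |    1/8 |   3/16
1.7753 nats

Joint entropy is H(X,Y) = -Σ_{x,y} p(x,y) log p(x,y).

Summing over all non-zero entries:
H(X,Y) = -[1/8·log_e(1/8) + 3/16·log_e(3/16) + 3/16·log_e(3/16) + 3/16·log_e(3/16) + 1/8·log_e(1/8) + 3/16·log_e(3/16)]
H(X,Y) = 1.7753 nats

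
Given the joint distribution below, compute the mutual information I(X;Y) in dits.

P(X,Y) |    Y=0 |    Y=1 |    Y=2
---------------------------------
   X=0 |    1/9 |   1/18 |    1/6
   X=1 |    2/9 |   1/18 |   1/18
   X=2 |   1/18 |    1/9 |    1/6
0.0458 dits

Mutual information: I(X;Y) = H(X) + H(Y) - H(X,Y)

Marginals:
P(X) = (1/3, 1/3, 1/3), H(X) = 0.4771 dits
P(Y) = (7/18, 2/9, 7/18), H(Y) = 0.4642 dits

Joint entropy: H(X,Y) = 0.8955 dits

I(X;Y) = 0.4771 + 0.4642 - 0.8955 = 0.0458 dits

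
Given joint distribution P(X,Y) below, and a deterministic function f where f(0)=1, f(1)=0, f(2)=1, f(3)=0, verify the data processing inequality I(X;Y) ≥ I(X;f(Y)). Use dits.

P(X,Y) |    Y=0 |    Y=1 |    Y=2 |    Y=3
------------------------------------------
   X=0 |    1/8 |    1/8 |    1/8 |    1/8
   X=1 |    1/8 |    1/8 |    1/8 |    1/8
I(X;Y) = 0.0000, I(X;f(Y)) = 0.0000, inequality holds: 0.0000 ≥ 0.0000

Data Processing Inequality: For any Markov chain X → Y → Z, we have I(X;Y) ≥ I(X;Z).

Here Z = f(Y) is a deterministic function of Y, forming X → Y → Z.

Original I(X;Y) = 0.0000 dits

After applying f:
P(X,Z) where Z=f(Y):
- P(X,Z=0) = P(X,Y=1) + P(X,Y=3)
- P(X,Z=1) = P(X,Y=0) + P(X,Y=2)

I(X;Z) = I(X;f(Y)) = 0.0000 dits

Verification: 0.0000 ≥ 0.0000 ✓

Information cannot be created by processing; the function f can only lose information about X.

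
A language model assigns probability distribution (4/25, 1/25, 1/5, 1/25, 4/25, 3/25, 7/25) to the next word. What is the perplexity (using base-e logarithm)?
5.9102

Perplexity is e^H (or exp(H) for natural log).

First, H = -Σ p log p = 1.7767 nats
Perplexity = e^1.7767 = 5.9102

Interpretation: The model's uncertainty is equivalent to choosing uniformly among 5.9 options.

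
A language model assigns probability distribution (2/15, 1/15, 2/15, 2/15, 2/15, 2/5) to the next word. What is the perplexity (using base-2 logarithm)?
5.0615

Perplexity is 2^H (or exp(H) for natural log).

First, H = -Σ p log p = 2.3396 bits
Perplexity = 2^2.3396 = 5.0615

Interpretation: The model's uncertainty is equivalent to choosing uniformly among 5.1 options.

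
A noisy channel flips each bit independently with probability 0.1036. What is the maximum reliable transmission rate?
0.5197 bits

For a binary symmetric channel (BSC) with error probability p:
Capacity C = 1 - H(p) bits per symbol

where H(p) = -p log₂(p) - (1-p) log₂(1-p) is the binary entropy function.

H(0.1036) = 0.4803 bits
C = 1 - 0.4803 = 0.5197 bits per symbol

This means we can reliably transmit up to 0.5197 bits of information per channel use.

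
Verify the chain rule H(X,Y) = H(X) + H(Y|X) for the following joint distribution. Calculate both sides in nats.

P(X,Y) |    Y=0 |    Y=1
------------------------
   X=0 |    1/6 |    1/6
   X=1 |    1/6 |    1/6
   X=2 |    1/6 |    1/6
H(X,Y) = 1.7918, H(X) = 1.0986, H(Y|X) = 0.6931 (all in nats)

Chain rule: H(X,Y) = H(X) + H(Y|X)

Left side — joint entropy directly:
H(X,Y) = -Σ p(x,y) log p(x,y) = 1.7918 nats

Right side — compute H(Y|X) from the conditional distributions:
P(X) = (1/3, 1/3, 1/3), so H(X) = 1.0986 nats
H(Y|X) = Σ_x P(X=x) · H(Y|X=x):
  P(Y|X=0) = (1/2, 1/2), H(Y|X=0) = 0.6931, weight P(X=0) = 1/3
  P(Y|X=1) = (1/2, 1/2), H(Y|X=1) = 0.6931, weight P(X=1) = 1/3
  P(Y|X=2) = (1/2, 1/2), H(Y|X=2) = 0.6931, weight P(X=2) = 1/3
H(Y|X) = 0.6931 nats

H(X) + H(Y|X) = 1.0986 + 0.6931 = 1.7918 nats

Both sides equal 1.7918 nats. ✓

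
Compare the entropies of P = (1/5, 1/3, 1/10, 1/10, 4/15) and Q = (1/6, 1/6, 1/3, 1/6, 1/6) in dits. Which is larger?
Q

Computing entropies in dits:
H(P) = 0.6519
H(Q) = 0.6778

Distribution Q has higher entropy.

Intuition: The distribution closer to uniform (more spread out) has higher entropy.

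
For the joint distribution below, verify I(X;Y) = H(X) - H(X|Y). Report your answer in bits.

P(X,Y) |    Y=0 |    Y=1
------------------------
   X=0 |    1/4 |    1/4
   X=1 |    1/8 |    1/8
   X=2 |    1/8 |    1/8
I(X;Y) = 0.0000 bits

Mutual information has multiple equivalent forms:
- I(X;Y) = H(X) - H(X|Y)
- I(X;Y) = H(Y) - H(Y|X)
- I(X;Y) = H(X) + H(Y) - H(X,Y)

Computing all quantities:
H(X) = 1.5000, H(Y) = 1.0000, H(X,Y) = 2.5000
H(X|Y) = 1.5000, H(Y|X) = 1.0000

Verification:
H(X) - H(X|Y) = 1.5000 - 1.5000 = 0.0000
H(Y) - H(Y|X) = 1.0000 - 1.0000 = 0.0000
H(X) + H(Y) - H(X,Y) = 1.5000 + 1.0000 - 2.5000 = 0.0000

All forms give I(X;Y) = 0.0000 bits. ✓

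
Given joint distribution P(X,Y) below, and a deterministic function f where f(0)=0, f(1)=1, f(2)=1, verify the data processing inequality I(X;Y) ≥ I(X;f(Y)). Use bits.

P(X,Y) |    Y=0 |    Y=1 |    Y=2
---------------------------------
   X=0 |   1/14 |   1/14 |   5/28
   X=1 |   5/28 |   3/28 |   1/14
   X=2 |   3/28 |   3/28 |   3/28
I(X;Y) = 0.0760, I(X;f(Y)) = 0.0423, inequality holds: 0.0760 ≥ 0.0423

Data Processing Inequality: For any Markov chain X → Y → Z, we have I(X;Y) ≥ I(X;Z).

Here Z = f(Y) is a deterministic function of Y, forming X → Y → Z.

Original I(X;Y) = 0.0760 bits

After applying f:
P(X,Z) where Z=f(Y):
- P(X,Z=0) = P(X,Y=0)
- P(X,Z=1) = P(X,Y=1) + P(X,Y=2)

I(X;Z) = I(X;f(Y)) = 0.0423 bits

Verification: 0.0760 ≥ 0.0423 ✓

Information cannot be created by processing; the function f can only lose information about X.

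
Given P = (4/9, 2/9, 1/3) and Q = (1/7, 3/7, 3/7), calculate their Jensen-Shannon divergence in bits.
0.0869 bits

Jensen-Shannon divergence is:
JSD(P||Q) = 0.5 × D_KL(P||M) + 0.5 × D_KL(Q||M)
where M = 0.5 × (P + Q) is the mixture distribution.

M = 0.5 × (4/9, 2/9, 1/3) + 0.5 × (1/7, 3/7, 3/7) = (0.293651, 0.325397, 8/21)

D_KL(P||M) = 0.0793 bits
D_KL(Q||M) = 0.0946 bits

JSD(P||Q) = 0.5 × 0.0793 + 0.5 × 0.0946 = 0.0869 bits

Unlike KL divergence, JSD is symmetric and bounded: 0 ≤ JSD ≤ log(2).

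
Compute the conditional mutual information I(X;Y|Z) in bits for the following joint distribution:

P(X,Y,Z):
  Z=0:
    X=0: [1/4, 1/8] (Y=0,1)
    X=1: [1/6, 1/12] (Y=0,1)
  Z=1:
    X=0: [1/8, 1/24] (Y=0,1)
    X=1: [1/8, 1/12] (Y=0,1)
0.0069 bits

Conditional mutual information: I(X;Y|Z) = H(X|Z) + H(Y|Z) - H(X,Y|Z)

H(Z) = 0.9544
H(X,Z) = 1.9329 → H(X|Z) = 0.9785
H(Y,Z) = 1.8727 → H(Y|Z) = 0.9183
H(X,Y,Z) = 2.8444 → H(X,Y|Z) = 1.8899

I(X;Y|Z) = 0.9785 + 0.9183 - 1.8899 = 0.0069 bits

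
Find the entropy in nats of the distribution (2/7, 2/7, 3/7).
1.0790 nats

Shannon entropy is H(X) = -Σ p(x) log p(x).

For P = (2/7, 2/7, 3/7):
H = -2/7 × log_e(2/7) -2/7 × log_e(2/7) -3/7 × log_e(3/7)
H = 1.0790 nats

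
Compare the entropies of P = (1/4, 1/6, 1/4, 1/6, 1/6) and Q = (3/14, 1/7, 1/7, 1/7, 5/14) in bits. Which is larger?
P

Computing entropies in bits:
H(P) = 2.2925
H(Q) = 2.2099

Distribution P has higher entropy.

Intuition: The distribution closer to uniform (more spread out) has higher entropy.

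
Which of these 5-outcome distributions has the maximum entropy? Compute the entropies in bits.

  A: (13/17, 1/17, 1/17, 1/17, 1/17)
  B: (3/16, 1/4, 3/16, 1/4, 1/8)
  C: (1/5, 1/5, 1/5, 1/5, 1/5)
C

For a discrete distribution over n outcomes, entropy is maximized by the uniform distribution.

Computing entropies:
H(A) = 1.2577 bits
H(B) = 2.2806 bits
H(C) = 2.3219 bits

The uniform distribution (where all probabilities equal 1/5) achieves the maximum entropy of log_2(5) = 2.3219 bits.

Distribution C has the highest entropy.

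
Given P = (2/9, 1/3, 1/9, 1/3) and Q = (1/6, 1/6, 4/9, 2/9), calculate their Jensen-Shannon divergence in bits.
0.1086 bits

Jensen-Shannon divergence is:
JSD(P||Q) = 0.5 × D_KL(P||M) + 0.5 × D_KL(Q||M)
where M = 0.5 × (P + Q) is the mixture distribution.

M = 0.5 × (2/9, 1/3, 1/9, 1/3) + 0.5 × (1/6, 1/6, 4/9, 2/9) = (7/36, 1/4, 5/18, 5/18)

D_KL(P||M) = 0.1220 bits
D_KL(Q||M) = 0.0953 bits

JSD(P||Q) = 0.5 × 0.1220 + 0.5 × 0.0953 = 0.1086 bits

Unlike KL divergence, JSD is symmetric and bounded: 0 ≤ JSD ≤ log(2).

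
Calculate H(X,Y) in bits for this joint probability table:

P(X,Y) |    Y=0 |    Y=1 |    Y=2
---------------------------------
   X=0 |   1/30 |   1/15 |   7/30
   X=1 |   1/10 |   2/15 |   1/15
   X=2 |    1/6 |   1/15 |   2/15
2.9730 bits

Joint entropy is H(X,Y) = -Σ_{x,y} p(x,y) log p(x,y).

Summing over all non-zero entries:
H(X,Y) = -[1/30·log_2(1/30) + 1/15·log_2(1/15) + 7/30·log_2(7/30) + 1/10·log_2(1/10) + 2/15·log_2(2/15) + 1/15·log_2(1/15) + 1/6·log_2(1/6) + 1/15·log_2(1/15) + 2/15·log_2(2/15)]
H(X,Y) = 2.9730 bits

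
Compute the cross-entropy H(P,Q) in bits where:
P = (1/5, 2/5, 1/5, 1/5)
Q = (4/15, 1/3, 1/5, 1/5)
1.9441 bits

Cross-entropy: H(P,Q) = -Σ p(x) log q(x)

Alternatively: H(P,Q) = H(P) + D_KL(P||Q)
H(P) = 1.9219 bits
D_KL(P||Q) = 0.0222 bits

H(P,Q) = 1.9219 + 0.0222 = 1.9441 bits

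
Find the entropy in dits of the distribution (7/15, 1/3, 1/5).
0.4533 dits

Shannon entropy is H(X) = -Σ p(x) log p(x).

For P = (7/15, 1/3, 1/5):
H = -7/15 × log_10(7/15) -1/3 × log_10(1/3) -1/5 × log_10(1/5)
H = 0.4533 dits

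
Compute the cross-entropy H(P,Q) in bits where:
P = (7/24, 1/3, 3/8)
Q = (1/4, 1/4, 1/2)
1.6250 bits

Cross-entropy: H(P,Q) = -Σ p(x) log q(x)

Alternatively: H(P,Q) = H(P) + D_KL(P||Q)
H(P) = 1.5774 bits
D_KL(P||Q) = 0.0476 bits

H(P,Q) = 1.5774 + 0.0476 = 1.6250 bits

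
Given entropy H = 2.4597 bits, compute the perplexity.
5.5010

Perplexity is 2^H (or exp(H) for natural log).

H = 2.4597 bits
Perplexity = 2^2.4597 = 5.5010

Interpretation: The model's uncertainty is equivalent to choosing uniformly among 5.5 options.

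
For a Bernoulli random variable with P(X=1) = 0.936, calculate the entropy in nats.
0.2378 nats

The binary entropy function is:
H(p) = -p log(p) - (1-p) log(1-p)

H(0.936) = -0.936 × log_e(0.936) - 0.064 × log_e(0.064)
H(0.936) = 0.2378 nats

Note: Binary entropy is maximized at p=0.5 (H=1 bit) and minimized at p=0 or p=1 (H=0).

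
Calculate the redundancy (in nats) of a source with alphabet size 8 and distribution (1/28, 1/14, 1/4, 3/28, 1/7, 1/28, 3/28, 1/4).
0.2032 nats

Redundancy measures how far a source is from maximum entropy:
R = H_max - H(X)

Maximum entropy for 8 symbols: H_max = log_e(8) = 2.0794 nats
Actual entropy: H(X) = 1.8763 nats
Redundancy: R = 2.0794 - 1.8763 = 0.2032 nats

This redundancy represents potential for compression: the source could be compressed by 0.2032 nats per symbol.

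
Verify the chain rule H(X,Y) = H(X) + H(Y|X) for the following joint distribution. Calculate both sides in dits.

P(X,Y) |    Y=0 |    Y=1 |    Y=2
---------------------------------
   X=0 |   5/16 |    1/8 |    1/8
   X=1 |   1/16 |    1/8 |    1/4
H(X,Y) = 0.7223, H(X) = 0.2976, H(Y|X) = 0.4247 (all in dits)

Chain rule: H(X,Y) = H(X) + H(Y|X)

Left side — joint entropy directly:
H(X,Y) = -Σ p(x,y) log p(x,y) = 0.7223 dits

Right side — compute H(Y|X) from the conditional distributions:
P(X) = (9/16, 7/16), so H(X) = 0.2976 dits
H(Y|X) = Σ_x P(X=x) · H(Y|X=x):
  P(Y|X=0) = (5/9, 2/9, 2/9), H(Y|X=0) = 0.4321, weight P(X=0) = 9/16
  P(Y|X=1) = (1/7, 2/7, 4/7), H(Y|X=1) = 0.4151, weight P(X=1) = 7/16
H(Y|X) = 0.4247 dits

H(X) + H(Y|X) = 0.2976 + 0.4247 = 0.7223 dits

Both sides equal 0.7223 dits. ✓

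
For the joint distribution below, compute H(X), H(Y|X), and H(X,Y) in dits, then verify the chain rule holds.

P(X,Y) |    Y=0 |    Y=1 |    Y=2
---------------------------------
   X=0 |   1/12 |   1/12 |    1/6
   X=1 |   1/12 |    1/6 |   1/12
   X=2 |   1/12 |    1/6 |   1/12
H(X,Y) = 0.9287, H(X) = 0.4771, H(Y|X) = 0.4515 (all in dits)

Chain rule: H(X,Y) = H(X) + H(Y|X)

Left side — joint entropy directly:
H(X,Y) = -Σ p(x,y) log p(x,y) = 0.9287 dits

Right side — compute H(Y|X) from the conditional distributions:
P(X) = (1/3, 1/3, 1/3), so H(X) = 0.4771 dits
H(Y|X) = Σ_x P(X=x) · H(Y|X=x):
  P(Y|X=0) = (1/4, 1/4, 1/2), H(Y|X=0) = 0.4515, weight P(X=0) = 1/3
  P(Y|X=1) = (1/4, 1/2, 1/4), H(Y|X=1) = 0.4515, weight P(X=1) = 1/3
  P(Y|X=2) = (1/4, 1/2, 1/4), H(Y|X=2) = 0.4515, weight P(X=2) = 1/3
H(Y|X) = 0.4515 dits

H(X) + H(Y|X) = 0.4771 + 0.4515 = 0.9287 dits

Both sides equal 0.9287 dits. ✓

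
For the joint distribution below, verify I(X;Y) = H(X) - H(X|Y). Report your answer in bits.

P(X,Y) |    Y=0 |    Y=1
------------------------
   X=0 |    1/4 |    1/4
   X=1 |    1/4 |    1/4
I(X;Y) = 0.0000 bits

Mutual information has multiple equivalent forms:
- I(X;Y) = H(X) - H(X|Y)
- I(X;Y) = H(Y) - H(Y|X)
- I(X;Y) = H(X) + H(Y) - H(X,Y)

Computing all quantities:
H(X) = 1.0000, H(Y) = 1.0000, H(X,Y) = 2.0000
H(X|Y) = 1.0000, H(Y|X) = 1.0000

Verification:
H(X) - H(X|Y) = 1.0000 - 1.0000 = 0.0000
H(Y) - H(Y|X) = 1.0000 - 1.0000 = 0.0000
H(X) + H(Y) - H(X,Y) = 1.0000 + 1.0000 - 2.0000 = 0.0000

All forms give I(X;Y) = 0.0000 bits. ✓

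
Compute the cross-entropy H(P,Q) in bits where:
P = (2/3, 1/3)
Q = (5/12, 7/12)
1.1012 bits

Cross-entropy: H(P,Q) = -Σ p(x) log q(x)

Alternatively: H(P,Q) = H(P) + D_KL(P||Q)
H(P) = 0.9183 bits
D_KL(P||Q) = 0.1829 bits

H(P,Q) = 0.9183 + 0.1829 = 1.1012 bits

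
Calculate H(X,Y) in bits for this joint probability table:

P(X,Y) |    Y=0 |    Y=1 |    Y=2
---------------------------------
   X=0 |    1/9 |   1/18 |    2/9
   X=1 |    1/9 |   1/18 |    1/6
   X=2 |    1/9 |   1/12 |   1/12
3.0305 bits

Joint entropy is H(X,Y) = -Σ_{x,y} p(x,y) log p(x,y).

Summing over all non-zero entries:
H(X,Y) = -[1/9·log_2(1/9) + 1/18·log_2(1/18) + 2/9·log_2(2/9) + 1/9·log_2(1/9) + 1/18·log_2(1/18) + 1/6·log_2(1/6) + 1/9·log_2(1/9) + 1/12·log_2(1/12) + 1/12·log_2(1/12)]
H(X,Y) = 3.0305 bits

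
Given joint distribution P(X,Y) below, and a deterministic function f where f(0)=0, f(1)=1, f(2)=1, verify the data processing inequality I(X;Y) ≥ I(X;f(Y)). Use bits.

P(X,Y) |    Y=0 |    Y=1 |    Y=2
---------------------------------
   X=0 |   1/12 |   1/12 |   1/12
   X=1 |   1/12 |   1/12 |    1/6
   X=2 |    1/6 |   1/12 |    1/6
I(X;Y) = 0.0242, I(X;f(Y)) = 0.0137, inequality holds: 0.0242 ≥ 0.0137

Data Processing Inequality: For any Markov chain X → Y → Z, we have I(X;Y) ≥ I(X;Z).

Here Z = f(Y) is a deterministic function of Y, forming X → Y → Z.

Original I(X;Y) = 0.0242 bits

After applying f:
P(X,Z) where Z=f(Y):
- P(X,Z=0) = P(X,Y=0)
- P(X,Z=1) = P(X,Y=1) + P(X,Y=2)

I(X;Z) = I(X;f(Y)) = 0.0137 bits

Verification: 0.0242 ≥ 0.0137 ✓

Information cannot be created by processing; the function f can only lose information about X.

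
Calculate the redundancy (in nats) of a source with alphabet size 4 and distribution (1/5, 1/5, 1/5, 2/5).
0.0541 nats

Redundancy measures how far a source is from maximum entropy:
R = H_max - H(X)

Maximum entropy for 4 symbols: H_max = log_e(4) = 1.3863 nats
Actual entropy: H(X) = 1.3322 nats
Redundancy: R = 1.3863 - 1.3322 = 0.0541 nats

This redundancy represents potential for compression: the source could be compressed by 0.0541 nats per symbol.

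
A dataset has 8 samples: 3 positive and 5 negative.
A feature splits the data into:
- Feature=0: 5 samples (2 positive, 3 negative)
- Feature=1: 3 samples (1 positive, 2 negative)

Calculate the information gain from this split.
0.0032 bits

Information Gain = H(Y) - H(Y|Feature)

Before split:
P(positive) = 3/8 = 0.3750
H(Y) = 0.9544 bits

After split:
Feature=0: H = 0.9710 bits (weight = 5/8)
Feature=1: H = 0.9183 bits (weight = 3/8)
H(Y|Feature) = (5/8)×0.9710 + (3/8)×0.9183 = 0.9512 bits

Information Gain = 0.9544 - 0.9512 = 0.0032 bits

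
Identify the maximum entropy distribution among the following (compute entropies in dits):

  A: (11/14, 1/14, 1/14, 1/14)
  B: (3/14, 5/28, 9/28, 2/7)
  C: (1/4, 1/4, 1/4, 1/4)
C

For a discrete distribution over n outcomes, entropy is maximized by the uniform distribution.

Computing entropies:
H(A) = 0.3279 dits
H(B) = 0.5908 dits
H(C) = 0.6021 dits

The uniform distribution (where all probabilities equal 1/4) achieves the maximum entropy of log_10(4) = 0.6021 dits.

Distribution C has the highest entropy.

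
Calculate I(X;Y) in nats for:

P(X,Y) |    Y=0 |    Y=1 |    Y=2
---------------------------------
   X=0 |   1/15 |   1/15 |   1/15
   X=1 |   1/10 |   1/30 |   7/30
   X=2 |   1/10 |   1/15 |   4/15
0.0370 nats

Mutual information: I(X;Y) = H(X) + H(Y) - H(X,Y)

Marginals:
P(X) = (1/5, 11/30, 13/30), H(X) = 1.0521 nats
P(Y) = (4/15, 1/6, 17/30), H(Y) = 0.9730 nats

Joint entropy: H(X,Y) = 1.9881 nats

I(X;Y) = 1.0521 + 0.9730 - 1.9881 = 0.0370 nats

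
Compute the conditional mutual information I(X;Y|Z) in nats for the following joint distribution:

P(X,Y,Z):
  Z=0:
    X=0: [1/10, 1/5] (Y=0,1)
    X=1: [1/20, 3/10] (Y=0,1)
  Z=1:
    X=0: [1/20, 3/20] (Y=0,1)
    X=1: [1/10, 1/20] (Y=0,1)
0.0477 nats

Conditional mutual information: I(X;Y|Z) = H(X|Z) + H(Y|Z) - H(X,Y|Z)

H(Z) = 0.6474
H(X,Z) = 1.3351 → H(X|Z) = 0.6876
H(Y,Z) = 1.2376 → H(Y|Z) = 0.5902
H(X,Y,Z) = 1.8775 → H(X,Y|Z) = 1.2301

I(X;Y|Z) = 0.6876 + 0.5902 - 1.2301 = 0.0477 nats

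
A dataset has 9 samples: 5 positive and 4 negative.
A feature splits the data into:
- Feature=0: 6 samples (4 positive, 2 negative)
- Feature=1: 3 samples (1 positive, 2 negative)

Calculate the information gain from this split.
0.0728 bits

Information Gain = H(Y) - H(Y|Feature)

Before split:
P(positive) = 5/9 = 0.5556
H(Y) = 0.9911 bits

After split:
Feature=0: H = 0.9183 bits (weight = 6/9)
Feature=1: H = 0.9183 bits (weight = 3/9)
H(Y|Feature) = (6/9)×0.9183 + (3/9)×0.9183 = 0.9183 bits

Information Gain = 0.9911 - 0.9183 = 0.0728 bits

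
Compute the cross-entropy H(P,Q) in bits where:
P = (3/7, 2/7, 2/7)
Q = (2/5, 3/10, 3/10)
1.5591 bits

Cross-entropy: H(P,Q) = -Σ p(x) log q(x)

Alternatively: H(P,Q) = H(P) + D_KL(P||Q)
H(P) = 1.5567 bits
D_KL(P||Q) = 0.0024 bits

H(P,Q) = 1.5567 + 0.0024 = 1.5591 bits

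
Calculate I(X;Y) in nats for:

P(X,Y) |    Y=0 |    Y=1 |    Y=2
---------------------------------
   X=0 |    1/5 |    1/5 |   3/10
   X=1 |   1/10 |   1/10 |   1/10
0.0040 nats

Mutual information: I(X;Y) = H(X) + H(Y) - H(X,Y)

Marginals:
P(X) = (7/10, 3/10), H(X) = 0.6109 nats
P(Y) = (3/10, 3/10, 2/5), H(Y) = 1.0889 nats

Joint entropy: H(X,Y) = 1.6957 nats

I(X;Y) = 0.6109 + 1.0889 - 1.6957 = 0.0040 nats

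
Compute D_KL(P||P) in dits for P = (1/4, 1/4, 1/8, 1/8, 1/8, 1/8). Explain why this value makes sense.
0.0000 dits

KL divergence satisfies the Gibbs inequality: D_KL(P||Q) ≥ 0 for all distributions P, Q.

D_KL(P||Q) = Σ p(x) log(p(x)/q(x))
Each term is p(x) × log_10(p(x)/p(x)) = p(x) × log_10(1) = 0, so the sum is 0.
D_KL(P||Q) = 0.0000 dits

When P = Q, the KL divergence is exactly 0, as there is no 'divergence' between identical distributions.

This non-negativity is a fundamental property: relative entropy cannot be negative because it measures how different Q is from P.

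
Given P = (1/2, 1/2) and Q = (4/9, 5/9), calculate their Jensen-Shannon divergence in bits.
0.0022 bits

Jensen-Shannon divergence is:
JSD(P||Q) = 0.5 × D_KL(P||M) + 0.5 × D_KL(Q||M)
where M = 0.5 × (P + Q) is the mixture distribution.

M = 0.5 × (1/2, 1/2) + 0.5 × (4/9, 5/9) = (17/36, 19/36)

D_KL(P||M) = 0.0022 bits
D_KL(Q||M) = 0.0022 bits

JSD(P||Q) = 0.5 × 0.0022 + 0.5 × 0.0022 = 0.0022 bits

Unlike KL divergence, JSD is symmetric and bounded: 0 ≤ JSD ≤ log(2).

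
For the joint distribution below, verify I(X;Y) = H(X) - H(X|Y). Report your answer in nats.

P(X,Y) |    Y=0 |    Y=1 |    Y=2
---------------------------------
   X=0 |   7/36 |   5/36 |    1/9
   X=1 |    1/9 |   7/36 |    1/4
I(X;Y) = 0.0374 nats

Mutual information has multiple equivalent forms:
- I(X;Y) = H(X) - H(X|Y)
- I(X;Y) = H(Y) - H(Y|X)
- I(X;Y) = H(X) + H(Y) - H(X,Y)

Computing all quantities:
H(X) = 0.6870, H(Y) = 1.0963, H(X,Y) = 1.7459
H(X|Y) = 0.6496, H(Y|X) = 1.0589

Verification:
H(X) - H(X|Y) = 0.6870 - 0.6496 = 0.0374
H(Y) - H(Y|X) = 1.0963 - 1.0589 = 0.0374
H(X) + H(Y) - H(X,Y) = 0.6870 + 1.0963 - 1.7459 = 0.0374

All forms give I(X;Y) = 0.0374 nats. ✓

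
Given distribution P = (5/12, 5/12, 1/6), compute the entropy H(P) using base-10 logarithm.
0.4465 dits

Shannon entropy is H(X) = -Σ p(x) log p(x).

For P = (5/12, 5/12, 1/6):
H = -5/12 × log_10(5/12) -5/12 × log_10(5/12) -1/6 × log_10(1/6)
H = 0.4465 dits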